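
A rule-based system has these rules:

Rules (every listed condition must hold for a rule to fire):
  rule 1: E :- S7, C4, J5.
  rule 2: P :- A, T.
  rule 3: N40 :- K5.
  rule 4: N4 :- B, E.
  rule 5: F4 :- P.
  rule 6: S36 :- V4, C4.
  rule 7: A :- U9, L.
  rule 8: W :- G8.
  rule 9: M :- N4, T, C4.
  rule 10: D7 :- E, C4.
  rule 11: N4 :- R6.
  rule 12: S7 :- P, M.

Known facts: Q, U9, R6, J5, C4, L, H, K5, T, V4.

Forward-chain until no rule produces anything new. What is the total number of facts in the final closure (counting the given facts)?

Round 1 fires rule 3, rule 6, rule 7, rule 11, giving N40, S36, A, N4.
Round 2 fires rule 2, rule 9, giving P, M.
Round 3 fires rule 5, rule 12, giving F4, S7.
Round 4 fires rule 1, giving E.
Round 5 fires rule 10, giving D7.
Closure: {A, C4, D7, E, F4, H, J5, K5, L, M, N4, N40, P, Q, R6, S36, S7, T, U9, V4} — 20 facts.

20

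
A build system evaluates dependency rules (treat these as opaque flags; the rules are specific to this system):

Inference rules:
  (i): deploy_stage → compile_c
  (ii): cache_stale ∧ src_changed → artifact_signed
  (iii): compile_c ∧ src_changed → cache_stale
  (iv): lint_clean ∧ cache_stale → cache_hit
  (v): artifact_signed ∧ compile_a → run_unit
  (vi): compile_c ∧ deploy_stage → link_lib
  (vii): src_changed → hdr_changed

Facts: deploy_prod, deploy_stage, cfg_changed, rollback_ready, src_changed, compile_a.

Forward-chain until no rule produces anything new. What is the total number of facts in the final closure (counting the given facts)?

Round 1: (i) [deploy_stage → compile_c]; (vii) [src_changed → hdr_changed]. Adds compile_c, hdr_changed.
Round 2: (iii) [compile_c ∧ src_changed → cache_stale]; (vi) [compile_c ∧ deploy_stage → link_lib]. Adds cache_stale, link_lib.
Round 3: (ii) [cache_stale ∧ src_changed → artifact_signed]. Adds artifact_signed.
Round 4: (v) [artifact_signed ∧ compile_a → run_unit]. Adds run_unit.
Closure: {artifact_signed, cache_stale, cfg_changed, compile_a, compile_c, deploy_prod, deploy_stage, hdr_changed, link_lib, rollback_ready, run_unit, src_changed} — 12 facts.

12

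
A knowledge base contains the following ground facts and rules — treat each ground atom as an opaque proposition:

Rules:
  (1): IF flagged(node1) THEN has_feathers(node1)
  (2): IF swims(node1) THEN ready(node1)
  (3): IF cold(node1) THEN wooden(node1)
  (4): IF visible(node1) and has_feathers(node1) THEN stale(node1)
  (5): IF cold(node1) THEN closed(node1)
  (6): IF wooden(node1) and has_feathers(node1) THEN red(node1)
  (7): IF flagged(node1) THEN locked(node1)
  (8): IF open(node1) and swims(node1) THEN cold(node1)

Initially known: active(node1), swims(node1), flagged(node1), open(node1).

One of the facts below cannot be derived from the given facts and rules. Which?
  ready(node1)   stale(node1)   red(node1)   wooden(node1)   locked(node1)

stale(node1)

Round 1: (1) [IF flagged(node1) THEN has_feathers(node1)]; (2) [IF swims(node1) THEN ready(node1)]; (7) [IF flagged(node1) THEN locked(node1)]; (8) [IF open(node1) and swims(node1) THEN cold(node1)]. Adds has_feathers(node1), ready(node1), locked(node1), cold(node1).
Round 2: (3) [IF cold(node1) THEN wooden(node1)]; (5) [IF cold(node1) THEN closed(node1)]. Adds wooden(node1), closed(node1).
Round 3: (6) [IF wooden(node1) and has_feathers(node1) THEN red(node1)]. Adds red(node1).
Derived: red(node1) (round 3), ready(node1) (round 1), locked(node1) (round 1), wooden(node1) (round 2). stale(node1) never appears in any round.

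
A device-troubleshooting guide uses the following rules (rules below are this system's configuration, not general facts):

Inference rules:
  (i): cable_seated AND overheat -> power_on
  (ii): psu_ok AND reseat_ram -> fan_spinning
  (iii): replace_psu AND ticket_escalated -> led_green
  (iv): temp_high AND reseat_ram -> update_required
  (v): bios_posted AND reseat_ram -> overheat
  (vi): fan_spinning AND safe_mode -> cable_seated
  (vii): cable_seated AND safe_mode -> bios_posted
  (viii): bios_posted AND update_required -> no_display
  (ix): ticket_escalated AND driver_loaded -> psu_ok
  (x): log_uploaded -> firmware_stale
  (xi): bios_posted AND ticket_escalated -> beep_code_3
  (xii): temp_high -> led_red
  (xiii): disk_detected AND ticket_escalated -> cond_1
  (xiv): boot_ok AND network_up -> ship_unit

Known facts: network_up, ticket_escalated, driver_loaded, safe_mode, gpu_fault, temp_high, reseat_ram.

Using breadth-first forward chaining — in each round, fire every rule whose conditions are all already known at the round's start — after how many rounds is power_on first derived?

Round 1 — (iv), (ix), (xii), derive update_required, psu_ok, led_red.
Round 2 — (ii), derive fan_spinning.
Round 3 — (vi), derive cable_seated.
Round 4 — (vii), derive bios_posted.
Round 5 — (v), (viii), (xi), derive overheat, no_display, beep_code_3.
Round 6 — (i), derive power_on.
power_on first appears in round 6.

6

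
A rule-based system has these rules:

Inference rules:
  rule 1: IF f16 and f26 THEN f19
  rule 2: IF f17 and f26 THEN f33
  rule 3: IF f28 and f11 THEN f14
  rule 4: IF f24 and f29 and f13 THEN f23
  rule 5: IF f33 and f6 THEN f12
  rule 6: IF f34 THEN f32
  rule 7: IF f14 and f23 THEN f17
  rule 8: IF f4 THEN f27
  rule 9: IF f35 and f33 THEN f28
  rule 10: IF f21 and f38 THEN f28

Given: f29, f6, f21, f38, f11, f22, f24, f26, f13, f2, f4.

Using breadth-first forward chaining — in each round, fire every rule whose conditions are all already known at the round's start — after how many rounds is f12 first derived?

Round 1 fires rule 4, rule 8, rule 10, giving f23, f27, f28.
Round 2 fires rule 3, giving f14.
Round 3 fires rule 7, giving f17.
Round 4 fires rule 2, giving f33.
Round 5 fires rule 5, giving f12.
f12 first appears in round 5.

5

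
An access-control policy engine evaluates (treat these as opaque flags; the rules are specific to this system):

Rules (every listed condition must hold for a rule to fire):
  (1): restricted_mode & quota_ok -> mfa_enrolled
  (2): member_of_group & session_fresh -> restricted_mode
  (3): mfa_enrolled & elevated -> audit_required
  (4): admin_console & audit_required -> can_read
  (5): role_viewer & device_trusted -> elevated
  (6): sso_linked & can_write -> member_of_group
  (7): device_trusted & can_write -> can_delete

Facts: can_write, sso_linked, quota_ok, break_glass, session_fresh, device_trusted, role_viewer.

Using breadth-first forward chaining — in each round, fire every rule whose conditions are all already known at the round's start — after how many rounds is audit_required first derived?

4

Round 1 fires (5), (6), (7), giving elevated, member_of_group, can_delete.
Round 2 fires (2), giving restricted_mode.
Round 3 fires (1), giving mfa_enrolled.
Round 4 fires (3), giving audit_required.
audit_required first appears in round 4.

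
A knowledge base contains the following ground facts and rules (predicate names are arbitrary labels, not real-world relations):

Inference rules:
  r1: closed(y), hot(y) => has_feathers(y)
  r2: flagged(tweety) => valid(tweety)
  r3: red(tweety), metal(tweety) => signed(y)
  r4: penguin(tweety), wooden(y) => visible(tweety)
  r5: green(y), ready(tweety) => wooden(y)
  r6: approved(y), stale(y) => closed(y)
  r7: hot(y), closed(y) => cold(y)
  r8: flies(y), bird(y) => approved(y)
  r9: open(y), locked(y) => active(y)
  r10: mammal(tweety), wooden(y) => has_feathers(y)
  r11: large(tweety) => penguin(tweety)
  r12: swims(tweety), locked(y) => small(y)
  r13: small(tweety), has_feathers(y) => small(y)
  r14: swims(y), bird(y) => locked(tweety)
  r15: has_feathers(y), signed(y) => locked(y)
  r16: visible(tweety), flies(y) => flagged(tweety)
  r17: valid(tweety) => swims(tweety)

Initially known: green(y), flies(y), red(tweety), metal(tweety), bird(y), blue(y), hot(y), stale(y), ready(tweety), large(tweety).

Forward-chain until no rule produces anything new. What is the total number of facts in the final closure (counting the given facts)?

Round 1: r3 [red(tweety), metal(tweety) => signed(y)]; r5 [green(y), ready(tweety) => wooden(y)]; r8 [flies(y), bird(y) => approved(y)]; r11 [large(tweety) => penguin(tweety)]. New: signed(y), wooden(y), approved(y), penguin(tweety).
Round 2: r4 [penguin(tweety), wooden(y) => visible(tweety)]; r6 [approved(y), stale(y) => closed(y)]. New: visible(tweety), closed(y).
Round 3: r1 [closed(y), hot(y) => has_feathers(y)]; r7 [hot(y), closed(y) => cold(y)]; r16 [visible(tweety), flies(y) => flagged(tweety)]. New: has_feathers(y), cold(y), flagged(tweety).
Round 4: r2 [flagged(tweety) => valid(tweety)]; r15 [has_feathers(y), signed(y) => locked(y)]. New: valid(tweety), locked(y).
Round 5: r17 [valid(tweety) => swims(tweety)]. New: swims(tweety).
Round 6: r12 [swims(tweety), locked(y) => small(y)]. New: small(y).
Closure: {approved(y), bird(y), blue(y), closed(y), cold(y), flagged(tweety), flies(y), green(y), has_feathers(y), hot(y), large(tweety), locked(y), metal(tweety), penguin(tweety), ready(tweety), red(tweety), signed(y), small(y), stale(y), swims(tweety), valid(tweety), visible(tweety), wooden(y)} — 23 facts.

23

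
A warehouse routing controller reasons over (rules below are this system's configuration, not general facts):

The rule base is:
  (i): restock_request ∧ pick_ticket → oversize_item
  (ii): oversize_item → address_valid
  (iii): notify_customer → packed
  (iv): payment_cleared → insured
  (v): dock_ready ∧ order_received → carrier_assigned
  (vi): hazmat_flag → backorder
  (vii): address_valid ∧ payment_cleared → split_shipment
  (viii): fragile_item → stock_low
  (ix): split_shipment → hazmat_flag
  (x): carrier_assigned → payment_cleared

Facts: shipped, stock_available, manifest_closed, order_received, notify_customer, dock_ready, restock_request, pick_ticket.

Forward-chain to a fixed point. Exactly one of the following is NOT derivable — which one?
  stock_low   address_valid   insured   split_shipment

Round 1: (i) [restock_request ∧ pick_ticket → oversize_item]; (iii) [notify_customer → packed]; (v) [dock_ready ∧ order_received → carrier_assigned]. New: oversize_item, packed, carrier_assigned.
Round 2: (ii) [oversize_item → address_valid]; (x) [carrier_assigned → payment_cleared]. New: address_valid, payment_cleared.
Round 3: (iv) [payment_cleared → insured]; (vii) [address_valid ∧ payment_cleared → split_shipment]. New: insured, split_shipment.
Round 4: (ix) [split_shipment → hazmat_flag]. New: hazmat_flag.
Round 5: (vi) [hazmat_flag → backorder]. New: backorder.
Derived: address_valid (round 2), split_shipment (round 3), insured (round 3). stock_low never appears in any round.

stock_low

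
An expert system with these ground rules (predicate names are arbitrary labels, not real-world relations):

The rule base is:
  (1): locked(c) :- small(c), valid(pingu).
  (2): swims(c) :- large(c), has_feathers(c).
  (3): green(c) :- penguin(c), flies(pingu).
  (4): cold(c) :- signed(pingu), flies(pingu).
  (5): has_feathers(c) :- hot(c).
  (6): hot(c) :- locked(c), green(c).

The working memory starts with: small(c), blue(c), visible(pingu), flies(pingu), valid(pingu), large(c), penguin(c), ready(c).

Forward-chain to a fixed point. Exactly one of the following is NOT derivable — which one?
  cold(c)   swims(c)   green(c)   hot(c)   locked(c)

Round 1: (1) [locked(c) :- small(c), valid(pingu).]; (3) [green(c) :- penguin(c), flies(pingu).]. Adds locked(c), green(c).
Round 2: (6) [hot(c) :- locked(c), green(c).]. Adds hot(c).
Round 3: (5) [has_feathers(c) :- hot(c).]. Adds has_feathers(c).
Round 4: (2) [swims(c) :- large(c), has_feathers(c).]. Adds swims(c).
Derived: hot(c) (round 2), swims(c) (round 4), locked(c) (round 1), green(c) (round 1). cold(c) never appears in any round.

cold(c)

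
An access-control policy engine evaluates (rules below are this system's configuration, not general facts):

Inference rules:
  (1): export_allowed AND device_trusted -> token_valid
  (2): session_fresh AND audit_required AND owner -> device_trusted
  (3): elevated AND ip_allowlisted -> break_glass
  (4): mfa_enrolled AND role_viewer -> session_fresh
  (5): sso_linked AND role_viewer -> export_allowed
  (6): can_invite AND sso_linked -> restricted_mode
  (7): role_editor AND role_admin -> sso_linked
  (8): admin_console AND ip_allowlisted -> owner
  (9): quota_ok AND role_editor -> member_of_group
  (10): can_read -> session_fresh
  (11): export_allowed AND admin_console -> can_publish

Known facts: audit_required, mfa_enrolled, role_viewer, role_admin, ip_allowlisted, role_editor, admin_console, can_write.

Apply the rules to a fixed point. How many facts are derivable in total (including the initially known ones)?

Round 1: (4) [mfa_enrolled AND role_viewer -> session_fresh]; (7) [role_editor AND role_admin -> sso_linked]; (8) [admin_console AND ip_allowlisted -> owner]. New: session_fresh, sso_linked, owner.
Round 2: (2) [session_fresh AND audit_required AND owner -> device_trusted]; (5) [sso_linked AND role_viewer -> export_allowed]. New: device_trusted, export_allowed.
Round 3: (1) [export_allowed AND device_trusted -> token_valid]; (11) [export_allowed AND admin_console -> can_publish]. New: token_valid, can_publish.
Closure: {admin_console, audit_required, can_publish, can_write, device_trusted, export_allowed, ip_allowlisted, mfa_enrolled, owner, role_admin, role_editor, role_viewer, session_fresh, sso_linked, token_valid} — 15 facts.

15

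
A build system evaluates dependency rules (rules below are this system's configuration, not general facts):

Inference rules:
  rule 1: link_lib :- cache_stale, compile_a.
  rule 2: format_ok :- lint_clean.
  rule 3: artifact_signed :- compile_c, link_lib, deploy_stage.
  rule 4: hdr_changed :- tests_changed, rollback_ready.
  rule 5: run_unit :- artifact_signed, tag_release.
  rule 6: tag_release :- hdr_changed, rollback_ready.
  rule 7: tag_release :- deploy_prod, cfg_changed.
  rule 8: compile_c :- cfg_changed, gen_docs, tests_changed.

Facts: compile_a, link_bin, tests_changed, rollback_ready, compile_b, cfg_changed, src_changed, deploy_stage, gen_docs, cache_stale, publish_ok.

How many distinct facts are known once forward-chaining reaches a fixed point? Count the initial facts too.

Round 1 fires rule 1, rule 4, rule 8, giving link_lib, hdr_changed, compile_c.
Round 2 fires rule 3, rule 6, giving artifact_signed, tag_release.
Round 3 fires rule 5, giving run_unit.
Closure: {artifact_signed, cache_stale, cfg_changed, compile_a, compile_b, compile_c, deploy_stage, gen_docs, hdr_changed, link_bin, link_lib, publish_ok, rollback_ready, run_unit, src_changed, tag_release, tests_changed} — 17 facts.

17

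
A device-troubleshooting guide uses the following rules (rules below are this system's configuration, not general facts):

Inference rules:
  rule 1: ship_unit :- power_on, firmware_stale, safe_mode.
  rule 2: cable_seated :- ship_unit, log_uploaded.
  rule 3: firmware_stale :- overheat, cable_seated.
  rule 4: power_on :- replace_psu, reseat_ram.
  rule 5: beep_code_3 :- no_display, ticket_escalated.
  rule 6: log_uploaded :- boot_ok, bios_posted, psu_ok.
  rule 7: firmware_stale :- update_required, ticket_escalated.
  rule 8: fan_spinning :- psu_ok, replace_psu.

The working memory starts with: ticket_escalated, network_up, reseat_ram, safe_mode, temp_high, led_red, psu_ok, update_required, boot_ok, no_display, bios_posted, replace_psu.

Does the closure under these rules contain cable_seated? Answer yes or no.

yes

Round 1 — rule 4, rule 5, rule 6, rule 7, rule 8, derive power_on, beep_code_3, log_uploaded, firmware_stale, fan_spinning.
Round 2 — rule 1, derive ship_unit.
Round 3 — rule 2, derive cable_seated.
cable_seated appears in round 3, so it is derivable.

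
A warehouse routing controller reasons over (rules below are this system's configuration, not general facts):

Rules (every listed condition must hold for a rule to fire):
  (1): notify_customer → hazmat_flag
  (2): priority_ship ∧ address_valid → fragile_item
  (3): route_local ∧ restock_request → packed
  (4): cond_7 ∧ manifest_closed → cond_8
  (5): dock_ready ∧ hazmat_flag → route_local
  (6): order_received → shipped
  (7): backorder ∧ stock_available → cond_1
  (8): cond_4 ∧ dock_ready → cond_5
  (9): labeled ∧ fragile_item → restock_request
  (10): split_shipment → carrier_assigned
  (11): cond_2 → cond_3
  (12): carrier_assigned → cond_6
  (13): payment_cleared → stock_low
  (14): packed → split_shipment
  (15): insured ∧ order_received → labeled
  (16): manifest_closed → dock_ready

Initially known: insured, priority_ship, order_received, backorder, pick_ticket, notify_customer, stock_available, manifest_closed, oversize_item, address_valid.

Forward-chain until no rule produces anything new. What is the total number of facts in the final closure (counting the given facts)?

Round 1: (1) [notify_customer → hazmat_flag]; (2) [priority_ship ∧ address_valid → fragile_item]; (6) [order_received → shipped]; (7) [backorder ∧ stock_available → cond_1]; (15) [insured ∧ order_received → labeled]; (16) [manifest_closed → dock_ready]. Adds hazmat_flag, fragile_item, shipped, cond_1, labeled, dock_ready.
Round 2: (5) [dock_ready ∧ hazmat_flag → route_local]; (9) [labeled ∧ fragile_item → restock_request]. Adds route_local, restock_request.
Round 3: (3) [route_local ∧ restock_request → packed]. Adds packed.
Round 4: (14) [packed → split_shipment]. Adds split_shipment.
Round 5: (10) [split_shipment → carrier_assigned]. Adds carrier_assigned.
Round 6: (12) [carrier_assigned → cond_6]. Adds cond_6.
Closure: {address_valid, backorder, carrier_assigned, cond_1, cond_6, dock_ready, fragile_item, hazmat_flag, insured, labeled, manifest_closed, notify_customer, order_received, oversize_item, packed, pick_ticket, priority_ship, restock_request, route_local, shipped, split_shipment, stock_available} — 22 facts.

22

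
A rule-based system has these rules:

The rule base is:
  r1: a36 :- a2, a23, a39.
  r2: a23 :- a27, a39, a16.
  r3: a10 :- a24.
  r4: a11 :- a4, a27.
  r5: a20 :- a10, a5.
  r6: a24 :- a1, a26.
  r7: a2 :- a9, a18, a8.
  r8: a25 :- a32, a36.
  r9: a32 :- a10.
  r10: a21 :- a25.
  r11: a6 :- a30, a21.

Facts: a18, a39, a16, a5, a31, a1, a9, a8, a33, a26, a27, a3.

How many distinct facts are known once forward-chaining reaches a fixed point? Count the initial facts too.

Round 1: r2 [a23 :- a27, a39, a16.]; r6 [a24 :- a1, a26.]; r7 [a2 :- a9, a18, a8.]. New: a23, a24, a2.
Round 2: r1 [a36 :- a2, a23, a39.]; r3 [a10 :- a24.]. New: a36, a10.
Round 3: r5 [a20 :- a10, a5.]; r9 [a32 :- a10.]. New: a20, a32.
Round 4: r8 [a25 :- a32, a36.]. New: a25.
Round 5: r10 [a21 :- a25.]. New: a21.
Closure: {a1, a10, a16, a18, a2, a20, a21, a23, a24, a25, a26, a27, a3, a31, a32, a33, a36, a39, a5, a8, a9} — 21 facts.

21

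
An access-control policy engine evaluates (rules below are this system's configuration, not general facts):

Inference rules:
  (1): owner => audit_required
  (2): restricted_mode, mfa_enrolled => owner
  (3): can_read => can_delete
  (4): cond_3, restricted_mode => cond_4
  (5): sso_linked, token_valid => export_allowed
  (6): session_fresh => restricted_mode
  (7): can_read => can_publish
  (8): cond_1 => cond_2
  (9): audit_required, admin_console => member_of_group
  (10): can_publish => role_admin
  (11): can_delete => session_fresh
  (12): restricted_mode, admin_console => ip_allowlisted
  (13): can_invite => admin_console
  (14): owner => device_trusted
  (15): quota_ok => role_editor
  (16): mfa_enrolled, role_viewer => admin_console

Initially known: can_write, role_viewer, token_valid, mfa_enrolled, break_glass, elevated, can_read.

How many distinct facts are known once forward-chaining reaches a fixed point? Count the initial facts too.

Round 1: (3) [can_read => can_delete]; (7) [can_read => can_publish]; (16) [mfa_enrolled, role_viewer => admin_console]. New: can_delete, can_publish, admin_console.
Round 2: (10) [can_publish => role_admin]; (11) [can_delete => session_fresh]. New: role_admin, session_fresh.
Round 3: (6) [session_fresh => restricted_mode]. New: restricted_mode.
Round 4: (2) [restricted_mode, mfa_enrolled => owner]; (12) [restricted_mode, admin_console => ip_allowlisted]. New: owner, ip_allowlisted.
Round 5: (1) [owner => audit_required]; (14) [owner => device_trusted]. New: audit_required, device_trusted.
Round 6: (9) [audit_required, admin_console => member_of_group]. New: member_of_group.
Closure: {admin_console, audit_required, break_glass, can_delete, can_publish, can_read, can_write, device_trusted, elevated, ip_allowlisted, member_of_group, mfa_enrolled, owner, restricted_mode, role_admin, role_viewer, session_fresh, token_valid} — 18 facts.

18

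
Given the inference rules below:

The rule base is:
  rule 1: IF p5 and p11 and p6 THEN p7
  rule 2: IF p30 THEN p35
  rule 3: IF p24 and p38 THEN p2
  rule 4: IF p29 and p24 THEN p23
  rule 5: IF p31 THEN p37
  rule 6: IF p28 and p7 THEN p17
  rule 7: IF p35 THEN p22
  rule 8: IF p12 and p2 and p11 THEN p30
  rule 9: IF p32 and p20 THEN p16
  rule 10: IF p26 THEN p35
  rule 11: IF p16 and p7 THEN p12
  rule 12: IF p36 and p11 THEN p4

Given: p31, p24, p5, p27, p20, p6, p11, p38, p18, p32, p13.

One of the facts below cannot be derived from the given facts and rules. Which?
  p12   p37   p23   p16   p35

Round 1: rule 1 [IF p5 and p11 and p6 THEN p7]; rule 3 [IF p24 and p38 THEN p2]; rule 5 [IF p31 THEN p37]; rule 9 [IF p32 and p20 THEN p16]. New: p7, p2, p37, p16.
Round 2: rule 11 [IF p16 and p7 THEN p12]. New: p12.
Round 3: rule 8 [IF p12 and p2 and p11 THEN p30]. New: p30.
Round 4: rule 2 [IF p30 THEN p35]. New: p35.
Round 5: rule 7 [IF p35 THEN p22]. New: p22.
Derived: p12 (round 2), p16 (round 1), p37 (round 1), p35 (round 4). p23 never appears in any round.

p23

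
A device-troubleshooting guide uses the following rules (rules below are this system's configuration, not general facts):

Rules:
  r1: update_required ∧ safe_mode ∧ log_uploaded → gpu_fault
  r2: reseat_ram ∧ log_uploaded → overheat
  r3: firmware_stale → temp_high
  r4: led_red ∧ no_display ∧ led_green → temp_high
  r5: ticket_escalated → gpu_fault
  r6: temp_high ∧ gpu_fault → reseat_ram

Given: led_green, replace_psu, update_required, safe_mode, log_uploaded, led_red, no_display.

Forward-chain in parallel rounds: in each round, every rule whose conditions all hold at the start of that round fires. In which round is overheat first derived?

Round 1: r1 [update_required ∧ safe_mode ∧ log_uploaded → gpu_fault]; r4 [led_red ∧ no_display ∧ led_green → temp_high]. New: gpu_fault, temp_high.
Round 2: r6 [temp_high ∧ gpu_fault → reseat_ram]. New: reseat_ram.
Round 3: r2 [reseat_ram ∧ log_uploaded → overheat]. New: overheat.
overheat first appears in round 3.

3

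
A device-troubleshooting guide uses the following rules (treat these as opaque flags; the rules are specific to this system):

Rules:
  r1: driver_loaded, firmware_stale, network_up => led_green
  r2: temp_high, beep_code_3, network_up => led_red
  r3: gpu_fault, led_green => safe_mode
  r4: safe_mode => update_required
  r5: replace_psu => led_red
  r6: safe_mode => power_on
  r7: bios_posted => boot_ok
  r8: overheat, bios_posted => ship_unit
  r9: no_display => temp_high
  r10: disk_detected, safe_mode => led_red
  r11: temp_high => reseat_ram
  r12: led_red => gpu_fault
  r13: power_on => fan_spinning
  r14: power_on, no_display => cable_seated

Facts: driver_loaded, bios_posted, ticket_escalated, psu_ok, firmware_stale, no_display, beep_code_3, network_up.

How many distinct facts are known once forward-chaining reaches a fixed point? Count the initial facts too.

19

Round 1 — r1, r7, r9, derive led_green, boot_ok, temp_high.
Round 2 — r2, r11, derive led_red, reseat_ram.
Round 3 — r12, derive gpu_fault.
Round 4 — r3, derive safe_mode.
Round 5 — r4, r6, derive update_required, power_on.
Round 6 — r13, r14, derive fan_spinning, cable_seated.
Closure: {beep_code_3, bios_posted, boot_ok, cable_seated, driver_loaded, fan_spinning, firmware_stale, gpu_fault, led_green, led_red, network_up, no_display, power_on, psu_ok, reseat_ram, safe_mode, temp_high, ticket_escalated, update_required} — 19 facts.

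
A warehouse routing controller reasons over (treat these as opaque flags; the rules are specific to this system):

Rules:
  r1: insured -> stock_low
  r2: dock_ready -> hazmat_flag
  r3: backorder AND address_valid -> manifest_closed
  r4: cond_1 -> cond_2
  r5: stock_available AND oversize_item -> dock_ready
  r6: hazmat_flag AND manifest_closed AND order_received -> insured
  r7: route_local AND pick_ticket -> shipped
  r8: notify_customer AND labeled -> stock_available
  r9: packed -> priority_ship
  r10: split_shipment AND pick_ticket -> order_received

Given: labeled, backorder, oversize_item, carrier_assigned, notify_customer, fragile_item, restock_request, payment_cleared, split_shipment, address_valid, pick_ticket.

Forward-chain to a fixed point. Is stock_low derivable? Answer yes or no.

Round 1: r3 [backorder AND address_valid -> manifest_closed]; r8 [notify_customer AND labeled -> stock_available]; r10 [split_shipment AND pick_ticket -> order_received]. New: manifest_closed, stock_available, order_received.
Round 2: r5 [stock_available AND oversize_item -> dock_ready]. New: dock_ready.
Round 3: r2 [dock_ready -> hazmat_flag]. New: hazmat_flag.
Round 4: r6 [hazmat_flag AND manifest_closed AND order_received -> insured]. New: insured.
Round 5: r1 [insured -> stock_low]. New: stock_low.
stock_low appears in round 5, so it is derivable.

yes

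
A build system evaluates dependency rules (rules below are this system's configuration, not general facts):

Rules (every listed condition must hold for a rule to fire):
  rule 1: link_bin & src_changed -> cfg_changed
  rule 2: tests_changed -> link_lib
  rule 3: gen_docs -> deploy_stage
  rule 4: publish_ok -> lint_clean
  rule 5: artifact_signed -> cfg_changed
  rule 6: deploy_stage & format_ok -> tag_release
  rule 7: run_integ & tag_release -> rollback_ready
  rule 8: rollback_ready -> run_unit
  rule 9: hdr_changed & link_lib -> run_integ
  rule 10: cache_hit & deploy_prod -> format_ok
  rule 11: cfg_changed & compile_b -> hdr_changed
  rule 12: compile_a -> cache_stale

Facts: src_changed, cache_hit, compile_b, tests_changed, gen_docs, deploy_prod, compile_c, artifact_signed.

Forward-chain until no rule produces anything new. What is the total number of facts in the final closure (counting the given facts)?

Round 1 — rule 2, rule 3, rule 5, rule 10, derive link_lib, deploy_stage, cfg_changed, format_ok.
Round 2 — rule 6, rule 11, derive tag_release, hdr_changed.
Round 3 — rule 9, derive run_integ.
Round 4 — rule 7, derive rollback_ready.
Round 5 — rule 8, derive run_unit.
Closure: {artifact_signed, cache_hit, cfg_changed, compile_b, compile_c, deploy_prod, deploy_stage, format_ok, gen_docs, hdr_changed, link_lib, rollback_ready, run_integ, run_unit, src_changed, tag_release, tests_changed} — 17 facts.

17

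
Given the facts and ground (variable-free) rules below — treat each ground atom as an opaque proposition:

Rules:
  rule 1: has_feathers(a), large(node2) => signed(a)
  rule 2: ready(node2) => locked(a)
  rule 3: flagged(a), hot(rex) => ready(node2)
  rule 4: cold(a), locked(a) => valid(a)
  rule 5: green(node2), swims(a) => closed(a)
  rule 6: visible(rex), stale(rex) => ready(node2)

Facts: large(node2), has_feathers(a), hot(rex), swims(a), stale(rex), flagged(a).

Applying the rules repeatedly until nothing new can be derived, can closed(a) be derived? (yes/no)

[1] rule 1 [has_feathers(a), large(node2) => signed(a)]; rule 3 [flagged(a), hot(rex) => ready(node2)]. ⇒ new: signed(a), ready(node2).
[2] rule 2 [ready(node2) => locked(a)]. ⇒ new: locked(a).
Fixed point reached. closed(a) is concluded only by rule 5; rule 5 needs green(node2) (never derived).

no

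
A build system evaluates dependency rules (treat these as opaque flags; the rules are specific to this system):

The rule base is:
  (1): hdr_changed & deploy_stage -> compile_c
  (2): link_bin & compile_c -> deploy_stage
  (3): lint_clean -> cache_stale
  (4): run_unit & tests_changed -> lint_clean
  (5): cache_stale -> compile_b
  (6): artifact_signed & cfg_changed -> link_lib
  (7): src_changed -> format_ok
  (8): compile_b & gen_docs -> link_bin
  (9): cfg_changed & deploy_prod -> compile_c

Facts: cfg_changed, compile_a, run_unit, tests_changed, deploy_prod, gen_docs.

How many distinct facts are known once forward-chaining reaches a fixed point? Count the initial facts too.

Round 1 — (4), (9), derive lint_clean, compile_c.
Round 2 — (3), derive cache_stale.
Round 3 — (5), derive compile_b.
Round 4 — (8), derive link_bin.
Round 5 — (2), derive deploy_stage.
Closure: {cache_stale, cfg_changed, compile_a, compile_b, compile_c, deploy_prod, deploy_stage, gen_docs, link_bin, lint_clean, run_unit, tests_changed} — 12 facts.

12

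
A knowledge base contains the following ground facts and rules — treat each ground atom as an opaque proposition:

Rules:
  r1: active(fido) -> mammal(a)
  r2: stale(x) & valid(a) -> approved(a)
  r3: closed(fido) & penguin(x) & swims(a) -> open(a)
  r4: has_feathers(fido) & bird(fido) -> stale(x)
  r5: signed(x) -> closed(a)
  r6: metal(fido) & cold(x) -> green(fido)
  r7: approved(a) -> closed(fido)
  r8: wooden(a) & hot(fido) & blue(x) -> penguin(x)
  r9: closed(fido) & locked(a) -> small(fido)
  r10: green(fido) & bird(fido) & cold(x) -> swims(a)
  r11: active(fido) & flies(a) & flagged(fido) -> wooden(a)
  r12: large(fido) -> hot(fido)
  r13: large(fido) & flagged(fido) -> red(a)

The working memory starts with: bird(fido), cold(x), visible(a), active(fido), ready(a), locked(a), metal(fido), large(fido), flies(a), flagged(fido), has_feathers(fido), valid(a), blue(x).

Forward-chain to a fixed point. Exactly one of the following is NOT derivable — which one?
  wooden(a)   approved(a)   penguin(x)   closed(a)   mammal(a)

closed(a)

Round 1: r1 [active(fido) -> mammal(a)]; r4 [has_feathers(fido) & bird(fido) -> stale(x)]; r6 [metal(fido) & cold(x) -> green(fido)]; r11 [active(fido) & flies(a) & flagged(fido) -> wooden(a)]; r12 [large(fido) -> hot(fido)]; r13 [large(fido) & flagged(fido) -> red(a)]. New: mammal(a), stale(x), green(fido), wooden(a), hot(fido), red(a).
Round 2: r2 [stale(x) & valid(a) -> approved(a)]; r8 [wooden(a) & hot(fido) & blue(x) -> penguin(x)]; r10 [green(fido) & bird(fido) & cold(x) -> swims(a)]. New: approved(a), penguin(x), swims(a).
Round 3: r7 [approved(a) -> closed(fido)]. New: closed(fido).
Round 4: r3 [closed(fido) & penguin(x) & swims(a) -> open(a)]; r9 [closed(fido) & locked(a) -> small(fido)]. New: open(a), small(fido).
Derived: mammal(a) (round 1), approved(a) (round 2), wooden(a) (round 1), penguin(x) (round 2). closed(a) never appears in any round.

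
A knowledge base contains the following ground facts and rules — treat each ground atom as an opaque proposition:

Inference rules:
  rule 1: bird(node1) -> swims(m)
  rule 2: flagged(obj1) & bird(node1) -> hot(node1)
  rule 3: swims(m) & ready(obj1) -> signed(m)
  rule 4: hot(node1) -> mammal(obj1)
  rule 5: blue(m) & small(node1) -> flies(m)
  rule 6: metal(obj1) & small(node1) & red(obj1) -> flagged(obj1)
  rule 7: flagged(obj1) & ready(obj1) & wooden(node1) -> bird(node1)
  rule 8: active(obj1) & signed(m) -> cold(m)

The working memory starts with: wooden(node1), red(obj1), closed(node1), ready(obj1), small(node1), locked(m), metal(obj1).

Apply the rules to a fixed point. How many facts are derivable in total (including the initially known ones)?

13

[1] rule 6 [metal(obj1) & small(node1) & red(obj1) -> flagged(obj1)]. ⇒ new: flagged(obj1).
[2] rule 7 [flagged(obj1) & ready(obj1) & wooden(node1) -> bird(node1)]. ⇒ new: bird(node1).
[3] rule 1 [bird(node1) -> swims(m)]; rule 2 [flagged(obj1) & bird(node1) -> hot(node1)]. ⇒ new: swims(m), hot(node1).
[4] rule 3 [swims(m) & ready(obj1) -> signed(m)]; rule 4 [hot(node1) -> mammal(obj1)]. ⇒ new: signed(m), mammal(obj1).
Closure: {bird(node1), closed(node1), flagged(obj1), hot(node1), locked(m), mammal(obj1), metal(obj1), ready(obj1), red(obj1), signed(m), small(node1), swims(m), wooden(node1)} — 13 facts.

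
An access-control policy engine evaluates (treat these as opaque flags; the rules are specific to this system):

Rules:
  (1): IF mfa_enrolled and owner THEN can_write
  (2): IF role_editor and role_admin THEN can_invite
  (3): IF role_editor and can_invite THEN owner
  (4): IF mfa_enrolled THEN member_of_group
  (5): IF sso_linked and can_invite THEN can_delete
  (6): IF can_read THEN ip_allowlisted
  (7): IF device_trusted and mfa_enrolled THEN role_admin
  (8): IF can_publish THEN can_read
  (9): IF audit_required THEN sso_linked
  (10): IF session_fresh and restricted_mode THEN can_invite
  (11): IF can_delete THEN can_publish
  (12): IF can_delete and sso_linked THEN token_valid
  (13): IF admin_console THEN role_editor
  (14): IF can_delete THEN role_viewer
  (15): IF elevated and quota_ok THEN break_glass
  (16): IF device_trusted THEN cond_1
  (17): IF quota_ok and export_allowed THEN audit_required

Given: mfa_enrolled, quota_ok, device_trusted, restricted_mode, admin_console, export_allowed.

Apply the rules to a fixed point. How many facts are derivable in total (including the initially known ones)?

21

Round 1 fires (4), (7), (13), (16), (17), giving member_of_group, role_admin, role_editor, cond_1, audit_required.
Round 2 fires (2), (9), giving can_invite, sso_linked.
Round 3 fires (3), (5), giving owner, can_delete.
Round 4 fires (1), (11), (12), (14), giving can_write, can_publish, token_valid, role_viewer.
Round 5 fires (8), giving can_read.
Round 6 fires (6), giving ip_allowlisted.
Closure: {admin_console, audit_required, can_delete, can_invite, can_publish, can_read, can_write, cond_1, device_trusted, export_allowed, ip_allowlisted, member_of_group, mfa_enrolled, owner, quota_ok, restricted_mode, role_admin, role_editor, role_viewer, sso_linked, token_valid} — 21 facts.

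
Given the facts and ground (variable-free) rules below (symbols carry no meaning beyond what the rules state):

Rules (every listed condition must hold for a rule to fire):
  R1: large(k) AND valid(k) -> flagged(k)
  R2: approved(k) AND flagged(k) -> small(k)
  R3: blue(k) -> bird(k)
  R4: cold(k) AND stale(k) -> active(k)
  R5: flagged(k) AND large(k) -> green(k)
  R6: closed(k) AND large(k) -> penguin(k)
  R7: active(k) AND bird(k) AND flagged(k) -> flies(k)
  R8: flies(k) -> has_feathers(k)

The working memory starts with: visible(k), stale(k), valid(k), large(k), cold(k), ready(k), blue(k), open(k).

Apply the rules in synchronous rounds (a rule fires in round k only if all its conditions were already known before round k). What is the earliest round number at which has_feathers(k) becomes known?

Round 1: R1 [large(k) AND valid(k) -> flagged(k)]; R3 [blue(k) -> bird(k)]; R4 [cold(k) AND stale(k) -> active(k)]. New: flagged(k), bird(k), active(k).
Round 2: R5 [flagged(k) AND large(k) -> green(k)]; R7 [active(k) AND bird(k) AND flagged(k) -> flies(k)]. New: green(k), flies(k).
Round 3: R8 [flies(k) -> has_feathers(k)]. New: has_feathers(k).
has_feathers(k) first appears in round 3.

3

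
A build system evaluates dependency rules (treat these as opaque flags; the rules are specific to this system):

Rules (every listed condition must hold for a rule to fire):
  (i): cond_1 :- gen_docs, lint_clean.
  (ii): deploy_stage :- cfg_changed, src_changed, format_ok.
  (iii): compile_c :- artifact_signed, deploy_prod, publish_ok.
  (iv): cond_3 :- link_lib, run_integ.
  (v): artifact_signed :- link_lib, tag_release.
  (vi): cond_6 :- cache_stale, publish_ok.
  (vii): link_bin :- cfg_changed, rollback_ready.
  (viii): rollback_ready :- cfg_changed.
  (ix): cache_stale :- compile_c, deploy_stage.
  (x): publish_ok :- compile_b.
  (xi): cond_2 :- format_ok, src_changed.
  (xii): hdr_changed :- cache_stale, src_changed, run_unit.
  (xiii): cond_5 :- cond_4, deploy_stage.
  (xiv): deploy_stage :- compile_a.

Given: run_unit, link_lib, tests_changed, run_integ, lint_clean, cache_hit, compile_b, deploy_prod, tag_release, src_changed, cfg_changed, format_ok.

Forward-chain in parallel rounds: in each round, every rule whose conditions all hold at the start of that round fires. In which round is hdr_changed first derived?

Round 1 — (ii), (iv), (v), (viii), (x), (xi), derive deploy_stage, cond_3, artifact_signed, rollback_ready, publish_ok, cond_2.
Round 2 — (iii), (vii), derive compile_c, link_bin.
Round 3 — (ix), derive cache_stale.
Round 4 — (vi), (xii), derive cond_6, hdr_changed.
hdr_changed first appears in round 4.

4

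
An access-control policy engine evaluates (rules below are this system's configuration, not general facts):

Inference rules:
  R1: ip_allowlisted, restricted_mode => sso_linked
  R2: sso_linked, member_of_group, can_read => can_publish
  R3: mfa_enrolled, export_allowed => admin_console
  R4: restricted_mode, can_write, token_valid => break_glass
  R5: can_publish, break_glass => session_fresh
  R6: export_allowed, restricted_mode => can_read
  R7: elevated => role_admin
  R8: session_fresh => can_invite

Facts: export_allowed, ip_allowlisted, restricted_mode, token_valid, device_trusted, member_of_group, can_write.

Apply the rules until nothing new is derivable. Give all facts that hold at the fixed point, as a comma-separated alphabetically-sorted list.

Round 1: R1 [ip_allowlisted, restricted_mode => sso_linked]; R4 [restricted_mode, can_write, token_valid => break_glass]; R6 [export_allowed, restricted_mode => can_read]. Adds sso_linked, break_glass, can_read.
Round 2: R2 [sso_linked, member_of_group, can_read => can_publish]. Adds can_publish.
Round 3: R5 [can_publish, break_glass => session_fresh]. Adds session_fresh.
Round 4: R8 [session_fresh => can_invite]. Adds can_invite.

break_glass, can_invite, can_publish, can_read, can_write, device_trusted, export_allowed, ip_allowlisted, member_of_group, restricted_mode, session_fresh, sso_linked, token_valid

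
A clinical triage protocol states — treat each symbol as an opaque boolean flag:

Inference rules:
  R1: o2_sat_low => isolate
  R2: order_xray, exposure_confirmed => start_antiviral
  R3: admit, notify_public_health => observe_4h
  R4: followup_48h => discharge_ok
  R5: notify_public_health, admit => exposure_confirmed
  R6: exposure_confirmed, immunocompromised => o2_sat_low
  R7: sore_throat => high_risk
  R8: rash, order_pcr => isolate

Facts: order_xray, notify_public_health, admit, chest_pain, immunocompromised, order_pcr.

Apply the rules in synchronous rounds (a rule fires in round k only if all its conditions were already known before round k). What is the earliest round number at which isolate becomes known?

Round 1: R3 [admit, notify_public_health => observe_4h]; R5 [notify_public_health, admit => exposure_confirmed]. Adds observe_4h, exposure_confirmed.
Round 2: R2 [order_xray, exposure_confirmed => start_antiviral]; R6 [exposure_confirmed, immunocompromised => o2_sat_low]. Adds start_antiviral, o2_sat_low.
Round 3: R1 [o2_sat_low => isolate]. Adds isolate.
isolate first appears in round 3.

3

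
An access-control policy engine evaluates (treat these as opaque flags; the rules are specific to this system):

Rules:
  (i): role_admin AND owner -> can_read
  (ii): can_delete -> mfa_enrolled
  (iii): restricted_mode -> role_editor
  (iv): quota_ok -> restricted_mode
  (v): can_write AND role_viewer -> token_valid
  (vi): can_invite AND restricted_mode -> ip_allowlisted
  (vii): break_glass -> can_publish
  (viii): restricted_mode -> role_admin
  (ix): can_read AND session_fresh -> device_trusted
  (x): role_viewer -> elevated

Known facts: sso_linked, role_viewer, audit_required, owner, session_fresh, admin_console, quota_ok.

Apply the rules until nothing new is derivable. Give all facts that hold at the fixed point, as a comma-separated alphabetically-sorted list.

admin_console, audit_required, can_read, device_trusted, elevated, owner, quota_ok, restricted_mode, role_admin, role_editor, role_viewer, session_fresh, sso_linked

[1] (iv) [quota_ok -> restricted_mode]; (x) [role_viewer -> elevated]. ⇒ new: restricted_mode, elevated.
[2] (iii) [restricted_mode -> role_editor]; (viii) [restricted_mode -> role_admin]. ⇒ new: role_editor, role_admin.
[3] (i) [role_admin AND owner -> can_read]. ⇒ new: can_read.
[4] (ix) [can_read AND session_fresh -> device_trusted]. ⇒ new: device_trusted.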